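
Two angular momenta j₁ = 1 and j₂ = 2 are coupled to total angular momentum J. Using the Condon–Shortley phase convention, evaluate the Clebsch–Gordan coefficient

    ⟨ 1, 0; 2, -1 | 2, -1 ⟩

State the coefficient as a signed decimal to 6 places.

j₁+j₂−J=1  J+j₁−j₂=1  J−j₁+j₂=3  j₁+j₂+J+1=6
(j₁±m₁, j₂±m₂, J±M) = (1,1,1,3,1,3)
P² = 3/2
sum k=0..1:
  [0] +1/2 = 1/2
  [1] −1/6 = -1/6
S = 1/3
C² = P²·S² = 1/6 ; C = +0.408248

+√(1/6) ≈ +0.408248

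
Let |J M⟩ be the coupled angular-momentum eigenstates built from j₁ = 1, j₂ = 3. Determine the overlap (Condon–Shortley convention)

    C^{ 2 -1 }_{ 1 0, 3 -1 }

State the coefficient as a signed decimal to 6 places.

triangle: 2!×0!×4!/7! = 48/5040
(j±m)!: 1!×1!×2!×4!×1!×3! = 288
prefactor² = (2J+1)×Δ×N² = 96/7
  k=1: −1/(1!×1!×0!×1!×0!×3!) = -1/6
Σ = -1/6  ⇒  CG² = 96/7×(-1/6)² = 8/21
CG = −√(8/21) = -0.617213

−√(8/21) = -0.617213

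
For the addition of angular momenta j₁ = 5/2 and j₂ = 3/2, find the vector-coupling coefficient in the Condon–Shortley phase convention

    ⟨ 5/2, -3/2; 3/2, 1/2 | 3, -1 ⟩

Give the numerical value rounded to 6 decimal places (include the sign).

j₁+j₂−J=1  J+j₁−j₂=4  J−j₁+j₂=2  j₁+j₂+J+1=8
(j₁±m₁, j₂±m₂, J±M) = (1,4,2,1,2,4)
P² = 96/5
sum k=0..1:
  [0] +1/48 = 1/48
  [1] −1/6 = -1/6
S = -7/48
C² = P²·S² = 49/120 ; C = -0.639010

−√(49/120) = -0.639010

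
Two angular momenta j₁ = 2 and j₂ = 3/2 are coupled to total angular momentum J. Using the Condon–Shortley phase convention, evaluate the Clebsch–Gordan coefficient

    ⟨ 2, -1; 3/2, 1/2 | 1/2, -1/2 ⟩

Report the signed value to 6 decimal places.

√[2·3!1!0!/5! · 1!3!2!1!0!1!] = √(6/5)
  +(−1)^2/∏(2,1,1,0,0,0)! = 1/2  (running 1/2)
⟨..|..⟩ = √(6/5)·(1/2) = +0.547723

+√(3/10) ≈ +0.547723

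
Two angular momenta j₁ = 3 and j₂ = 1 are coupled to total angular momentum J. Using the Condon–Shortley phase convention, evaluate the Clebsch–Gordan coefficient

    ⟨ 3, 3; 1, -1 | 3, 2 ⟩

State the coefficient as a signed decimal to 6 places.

triangle: 1!*5!*1!/8! = 120/40320
(j±m)!: 6!*0!*0!*2!*5!*1! = 172800
prefactor² = (2J+1)*Δ*N² = 3600
  k=0: +1/(0!*1!*0!*0!*5!*1!) = 1/120
Σ = 1/120  ⇒  CG² = 3600*1/120² = 1/4
CG = +√(1/4) = +0.500000

+0.500000  (= +√(1/4))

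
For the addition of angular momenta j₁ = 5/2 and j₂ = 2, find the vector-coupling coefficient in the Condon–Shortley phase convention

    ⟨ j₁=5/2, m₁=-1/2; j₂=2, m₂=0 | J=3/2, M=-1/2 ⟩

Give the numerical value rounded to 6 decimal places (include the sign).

√[4·3!2!1!/7! · 2!3!2!2!1!2!] = √(32/35)
  +(−1)^1/∏(1,2,2,1,0,0)! = -1/4  (running -1/4)
  +(−1)^2/∏(2,1,1,0,1,1)! = 1/2  (running 1/4)
⟨..|..⟩ = √(32/35)·(1/4) = +0.239046

+√(2/35) ≈ +0.239046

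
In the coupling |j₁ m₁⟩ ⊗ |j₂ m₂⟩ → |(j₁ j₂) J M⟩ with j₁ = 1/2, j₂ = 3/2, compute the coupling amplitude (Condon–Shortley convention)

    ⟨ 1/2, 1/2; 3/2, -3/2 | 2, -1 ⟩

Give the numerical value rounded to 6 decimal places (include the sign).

j₁+j₂−J=0  J+j₁−j₂=1  J−j₁+j₂=3  j₁+j₂+J+1=5
(j₁±m₁, j₂±m₂, J±M) = (1,0,0,3,1,3)
P² = 9
sum k=0..0:
  [0] +1/6 = 1/6
S = 1/6
C² = P²·S² = 1/4 ; C = +0.500000

+√(1/4) ≈ +0.500000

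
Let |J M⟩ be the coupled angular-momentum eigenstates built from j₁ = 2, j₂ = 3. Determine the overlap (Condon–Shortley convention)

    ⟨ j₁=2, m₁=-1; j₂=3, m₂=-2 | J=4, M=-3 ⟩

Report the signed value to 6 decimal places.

triangle: 1!·3!·5!/10! = 720/3628800
(j±m)!: 1!·3!·1!·5!·1!·7! = 3628800
prefactor² = (2J+1)·Δ·N² = 6480
  k=0: +1/(0!·1!·3!·1!·0!·4!) = 1/144
  k=1: −1/(1!·0!·2!·0!·1!·5!) = -1/240
Σ = 1/360  ⇒  CG² = 6480·1/360² = 1/20
CG = +√(1/20) = +0.223607

+√(1/20) ≈ +0.223607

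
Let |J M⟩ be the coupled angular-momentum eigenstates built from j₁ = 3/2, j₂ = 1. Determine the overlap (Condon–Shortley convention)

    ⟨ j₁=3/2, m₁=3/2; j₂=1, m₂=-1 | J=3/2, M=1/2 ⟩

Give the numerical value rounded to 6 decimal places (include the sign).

+√(2/5) ≈ +0.632456

j₁+j₂−J=1  J+j₁−j₂=2  J−j₁+j₂=1  j₁+j₂+J+1=5
(j₁±m₁, j₂±m₂, J±M) = (3,0,0,2,2,1)
P² = 8/5
sum k=0..0:
  [0] +1/2 = 1/2
S = 1/2
C² = P²·S² = 2/5 ; C = +0.632456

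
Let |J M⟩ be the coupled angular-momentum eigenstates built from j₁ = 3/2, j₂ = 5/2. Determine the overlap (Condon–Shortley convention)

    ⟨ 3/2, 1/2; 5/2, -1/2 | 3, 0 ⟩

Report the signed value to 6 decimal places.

j₁+j₂−J=1  J+j₁−j₂=2  J−j₁+j₂=4  j₁+j₂+J+1=8
(j₁±m₁, j₂±m₂, J±M) = (2,1,2,3,3,3)
P² = 36/5
sum k=0..1:
  [0] +1/4 = 1/4
  [1] −1/12 = -1/12
S = 1/6
C² = P²·S² = 1/5 ; C = +0.447214

+0.447214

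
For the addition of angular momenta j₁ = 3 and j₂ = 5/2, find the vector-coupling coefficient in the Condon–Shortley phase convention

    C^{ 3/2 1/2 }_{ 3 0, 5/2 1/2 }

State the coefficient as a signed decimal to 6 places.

+0.338062  (= +√(4/35))

j₁+j₂−J=4  J+j₁−j₂=2  J−j₁+j₂=1  j₁+j₂+J+1=8
(j₁±m₁, j₂±m₂, J±M) = (3,3,3,2,2,1)
P² = 144/35
sum k=2..3:
  [2] +1/4 = 1/4
  [3] −1/12 = -1/12
S = 1/6
C² = P²·S² = 4/35 ; C = +0.338062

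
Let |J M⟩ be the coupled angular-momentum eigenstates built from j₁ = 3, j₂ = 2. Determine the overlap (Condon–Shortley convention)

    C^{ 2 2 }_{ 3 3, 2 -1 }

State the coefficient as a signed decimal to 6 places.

+√(5/14) = +0.597614

triangle: 3!·3!·1!/8! = 36/40320
(j±m)!: 6!·0!·1!·3!·4!·0! = 103680
prefactor² = (2J+1)·Δ·N² = 3240/7
  k=0: +1/(0!·3!·0!·1!·3!·0!) = 1/36
Σ = 1/36  ⇒  CG² = 3240/7·1/36² = 5/14
CG = +√(5/14) = +0.597614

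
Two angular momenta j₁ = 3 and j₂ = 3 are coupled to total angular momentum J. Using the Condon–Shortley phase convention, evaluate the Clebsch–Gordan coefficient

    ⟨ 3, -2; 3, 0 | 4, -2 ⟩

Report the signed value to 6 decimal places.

triangle: 2!×4!×4!/11! = 1152/39916800
(j±m)!: 1!×5!×3!×3!×2!×6! = 6220800
prefactor² = (2J+1)×Δ×N² = 124416/77
  k=1: −1/(1!×1!×4!×2!×0!×2!) = -1/96
  k=2: +1/(2!×0!×3!×1!×1!×3!) = 1/72
Σ = 1/288  ⇒  CG² = 124416/77×1/288² = 3/154
CG = +√(3/154) = +0.139573

+0.139573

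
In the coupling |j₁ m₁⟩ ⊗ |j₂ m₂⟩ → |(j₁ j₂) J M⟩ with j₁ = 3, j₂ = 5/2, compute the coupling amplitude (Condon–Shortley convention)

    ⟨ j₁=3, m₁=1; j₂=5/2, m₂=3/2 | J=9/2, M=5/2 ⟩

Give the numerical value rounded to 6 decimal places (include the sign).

√[10·1!5!4!/11! · 4!2!4!1!7!2!] = √(92160/11)
  +(−1)^0/∏(0,1,2,4,3,0)! = 1/288  (running 1/288)
  +(−1)^1/∏(1,0,1,3,4,1)! = -1/144  (running -1/288)
⟨..|..⟩ = √(92160/11)·(-1/288) = -0.317821

-0.317821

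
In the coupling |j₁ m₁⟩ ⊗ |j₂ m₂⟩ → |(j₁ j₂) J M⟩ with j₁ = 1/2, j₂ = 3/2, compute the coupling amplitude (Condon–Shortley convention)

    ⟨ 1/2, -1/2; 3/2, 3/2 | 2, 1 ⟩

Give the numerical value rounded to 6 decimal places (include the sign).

j₁+j₂−J=0  J+j₁−j₂=1  J−j₁+j₂=3  j₁+j₂+J+1=5
(j₁±m₁, j₂±m₂, J±M) = (0,1,3,0,3,1)
P² = 9
sum k=0..0:
  [0] +1/6 = 1/6
S = 1/6
C² = P²·S² = 1/4 ; C = +0.500000

+0.500000  (= +√(1/4))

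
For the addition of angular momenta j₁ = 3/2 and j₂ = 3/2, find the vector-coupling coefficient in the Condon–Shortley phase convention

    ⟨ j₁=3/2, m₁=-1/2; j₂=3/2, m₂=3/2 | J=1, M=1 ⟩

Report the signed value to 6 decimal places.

+√(3/10) ≈ +0.547723

j₁+j₂−J=2  J+j₁−j₂=1  J−j₁+j₂=1  j₁+j₂+J+1=5
(j₁±m₁, j₂±m₂, J±M) = (1,2,3,0,2,0)
P² = 6/5
sum k=2..2:
  [2] +1/2 = 1/2
S = 1/2
C² = P²·S² = 3/10 ; C = +0.547723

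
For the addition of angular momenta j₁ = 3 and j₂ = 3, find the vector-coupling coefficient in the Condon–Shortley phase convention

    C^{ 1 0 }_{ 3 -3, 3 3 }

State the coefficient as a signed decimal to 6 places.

-0.566947  (= −√(9/28))

triangle: 5!·1!·1!/8! = 120/40320
(j±m)!: 0!·6!·6!·0!·1!·1! = 518400
prefactor² = (2J+1)·Δ·N² = 32400/7
  k=5: −1/(5!·0!·1!·1!·0!·0!) = -1/120
Σ = -1/120  ⇒  CG² = 32400/7·(-1/120)² = 9/28
CG = −√(9/28) = -0.566947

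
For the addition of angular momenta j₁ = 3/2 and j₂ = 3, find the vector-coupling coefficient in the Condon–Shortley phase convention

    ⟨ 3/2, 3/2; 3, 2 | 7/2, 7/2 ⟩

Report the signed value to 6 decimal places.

+0.577350  (= +√(1/3))

√[8·1!2!5!/9! · 3!0!5!1!7!0!] = √(19200)
  +(−1)^0/∏(0,1,0,5,2,0)! = 1/240  (running 1/240)
⟨..|..⟩ = √(19200)·(1/240) = +0.577350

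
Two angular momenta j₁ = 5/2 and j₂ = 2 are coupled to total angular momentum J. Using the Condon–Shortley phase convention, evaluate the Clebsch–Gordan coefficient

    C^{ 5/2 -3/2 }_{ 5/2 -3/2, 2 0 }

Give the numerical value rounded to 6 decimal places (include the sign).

−√(1/70) = -0.119523

√[6·2!3!2!/8! · 1!4!2!2!1!4!] = √(288/35)
  +(−1)^1/∏(1,1,3,1,0,1)! = -1/6  (running -1/6)
  +(−1)^2/∏(2,0,2,0,1,2)! = 1/8  (running -1/24)
⟨..|..⟩ = √(288/35)·(-1/24) = -0.119523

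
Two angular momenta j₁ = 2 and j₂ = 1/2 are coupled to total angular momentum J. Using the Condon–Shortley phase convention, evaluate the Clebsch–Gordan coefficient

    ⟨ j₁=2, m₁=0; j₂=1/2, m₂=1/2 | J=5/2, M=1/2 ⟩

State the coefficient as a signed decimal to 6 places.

triangle: 0!×4!×1!/6! = 24/720
(j±m)!: 2!×2!×1!×0!×3!×2! = 48
prefactor² = (2J+1)×Δ×N² = 48/5
  k=0: +1/(0!×0!×2!×1!×2!×0!) = 1/4
Σ = 1/4  ⇒  CG² = 48/5×1/4² = 3/5
CG = +√(3/5) = +0.774597

+0.774597  (= +√(3/5))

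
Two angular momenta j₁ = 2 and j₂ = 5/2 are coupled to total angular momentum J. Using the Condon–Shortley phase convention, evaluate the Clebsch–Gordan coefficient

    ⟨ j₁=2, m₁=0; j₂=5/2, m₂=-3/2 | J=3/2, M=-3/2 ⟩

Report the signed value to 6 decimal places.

√[4·3!1!2!/7! · 2!2!1!4!0!3!] = √(192/35)
  +(−1)^1/∏(1,2,1,0,0,2)! = -1/4  (running -1/4)
⟨..|..⟩ = √(192/35)·(-1/4) = -0.585540

−√(12/35) = -0.585540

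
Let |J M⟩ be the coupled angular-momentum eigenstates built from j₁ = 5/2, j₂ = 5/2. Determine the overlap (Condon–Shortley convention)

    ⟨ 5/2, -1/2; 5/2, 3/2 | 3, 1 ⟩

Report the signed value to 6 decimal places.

+0.182574  (= +√(1/30))

triangle: 2!*3!*3!/9! = 72/362880
(j±m)!: 2!*3!*4!*1!*4!*2! = 13824
prefactor² = (2J+1)*Δ*N² = 96/5
  k=1: −1/(1!*1!*2!*3!*1!*0!) = -1/12
  k=2: +1/(2!*0!*1!*2!*2!*1!) = 1/8
Σ = 1/24  ⇒  CG² = 96/5*1/24² = 1/30
CG = +√(1/30) = +0.182574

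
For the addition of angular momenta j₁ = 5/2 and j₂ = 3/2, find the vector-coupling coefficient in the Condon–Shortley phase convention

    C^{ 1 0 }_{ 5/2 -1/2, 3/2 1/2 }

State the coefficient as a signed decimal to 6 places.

+0.547723

√[3·3!2!0!/6! · 2!3!2!1!1!1!] = √(6/5)
  +(−1)^2/∏(2,1,1,0,1,0)! = 1/2  (running 1/2)
⟨..|..⟩ = √(6/5)·(1/2) = +0.547723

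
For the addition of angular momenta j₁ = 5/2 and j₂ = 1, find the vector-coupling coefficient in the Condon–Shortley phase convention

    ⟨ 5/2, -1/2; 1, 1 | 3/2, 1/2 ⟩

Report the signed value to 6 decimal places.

+√(1/5) ≈ +0.447214

j₁+j₂−J=2  J+j₁−j₂=3  J−j₁+j₂=0  j₁+j₂+J+1=6
(j₁±m₁, j₂±m₂, J±M) = (2,3,2,0,2,1)
P² = 16/5
sum k=2..2:
  [2] +1/4 = 1/4
S = 1/4
C² = P²·S² = 1/5 ; C = +0.447214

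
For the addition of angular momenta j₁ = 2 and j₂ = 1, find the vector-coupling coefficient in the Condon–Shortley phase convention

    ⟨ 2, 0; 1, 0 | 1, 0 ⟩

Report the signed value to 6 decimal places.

triangle: 2!*2!*0!/5! = 4/120
(j±m)!: 2!*2!*1!*1!*1!*1! = 4
prefactor² = (2J+1)*Δ*N² = 2/5
  k=1: −1/(1!*1!*1!*0!*1!*0!) = -1
Σ = -1  ⇒  CG² = 2/5*(-1)² = 2/5
CG = −√(2/5) = -0.632456

-0.632456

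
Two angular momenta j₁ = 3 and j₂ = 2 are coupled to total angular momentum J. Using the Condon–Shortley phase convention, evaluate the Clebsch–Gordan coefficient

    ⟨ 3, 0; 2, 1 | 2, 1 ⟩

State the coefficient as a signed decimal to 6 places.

√[5·3!3!1!/8! · 3!3!3!1!3!1!] = √(81/14)
  +(−1)^2/∏(2,1,1,1,2,0)! = 1/4  (running 1/4)
  +(−1)^3/∏(3,0,0,0,3,1)! = -1/36  (running 2/9)
⟨..|..⟩ = √(81/14)·(2/9) = +0.534522

+0.534522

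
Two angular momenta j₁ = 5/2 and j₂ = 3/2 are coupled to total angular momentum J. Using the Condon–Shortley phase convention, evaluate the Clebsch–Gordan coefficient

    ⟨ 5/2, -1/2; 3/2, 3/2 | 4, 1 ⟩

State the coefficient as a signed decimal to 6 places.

+√(5/28) = +0.422577

triangle: 0!×5!×3!/9! = 720/362880
(j±m)!: 2!×3!×3!×0!×5!×3! = 51840
prefactor² = (2J+1)×Δ×N² = 6480/7
  k=0: +1/(0!×0!×3!×3!×2!×0!) = 1/72
Σ = 1/72  ⇒  CG² = 6480/7×1/72² = 5/28
CG = +√(5/28) = +0.422577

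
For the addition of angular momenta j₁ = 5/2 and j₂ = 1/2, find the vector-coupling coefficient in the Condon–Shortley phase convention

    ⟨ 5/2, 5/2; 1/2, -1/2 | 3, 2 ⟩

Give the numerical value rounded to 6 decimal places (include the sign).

+√(1/6) ≈ +0.408248

j₁+j₂−J=0  J+j₁−j₂=5  J−j₁+j₂=1  j₁+j₂+J+1=7
(j₁±m₁, j₂±m₂, J±M) = (5,0,0,1,5,1)
P² = 2400
sum k=0..0:
  [0] +1/120 = 1/120
S = 1/120
C² = P²·S² = 1/6 ; C = +0.408248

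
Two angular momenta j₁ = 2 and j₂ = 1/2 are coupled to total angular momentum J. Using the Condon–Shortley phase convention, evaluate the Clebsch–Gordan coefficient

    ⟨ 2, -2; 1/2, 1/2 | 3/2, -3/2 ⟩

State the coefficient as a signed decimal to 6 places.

√[4·1!3!0!/5! · 0!4!1!0!0!3!] = √(144/5)
  +(−1)^1/∏(1,0,3,0,0,0)! = -1/6  (running -1/6)
⟨..|..⟩ = √(144/5)·(-1/6) = -0.894427

−√(4/5) ≈ -0.894427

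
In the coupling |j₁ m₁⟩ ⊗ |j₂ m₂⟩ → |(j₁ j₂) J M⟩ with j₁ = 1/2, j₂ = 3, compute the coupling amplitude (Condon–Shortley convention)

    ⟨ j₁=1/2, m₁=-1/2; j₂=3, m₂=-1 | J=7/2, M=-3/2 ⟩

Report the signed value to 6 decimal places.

+0.845154  (= +√(5/7))

j₁+j₂−J=0  J+j₁−j₂=1  J−j₁+j₂=6  j₁+j₂+J+1=8
(j₁±m₁, j₂±m₂, J±M) = (0,1,2,4,2,5)
P² = 11520/7
sum k=0..0:
  [0] +1/48 = 1/48
S = 1/48
C² = P²·S² = 5/7 ; C = +0.845154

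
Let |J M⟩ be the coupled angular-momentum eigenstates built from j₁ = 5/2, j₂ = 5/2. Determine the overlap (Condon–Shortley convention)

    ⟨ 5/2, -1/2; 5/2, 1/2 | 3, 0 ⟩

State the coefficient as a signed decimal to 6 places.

−√(4/45) = -0.298142

j₁+j₂−J=2  J+j₁−j₂=3  J−j₁+j₂=3  j₁+j₂+J+1=9
(j₁±m₁, j₂±m₂, J±M) = (2,3,3,2,3,3)
P² = 36/5
sum k=0..2:
  [0] +1/72 = 1/72
  [1] −1/4 = -1/4
  [2] +1/8 = 1/8
S = -1/9
C² = P²·S² = 4/45 ; C = -0.298142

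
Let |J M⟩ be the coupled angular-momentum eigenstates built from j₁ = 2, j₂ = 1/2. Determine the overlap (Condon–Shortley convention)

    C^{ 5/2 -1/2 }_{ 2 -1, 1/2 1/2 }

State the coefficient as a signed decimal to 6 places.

+√(2/5) = +0.632456

triangle: 0!·4!·1!/6! = 24/720
(j±m)!: 1!·3!·1!·0!·2!·3! = 72
prefactor² = (2J+1)·Δ·N² = 72/5
  k=0: +1/(0!·0!·3!·1!·1!·0!) = 1/6
Σ = 1/6  ⇒  CG² = 72/5·1/6² = 2/5
CG = +√(2/5) = +0.632456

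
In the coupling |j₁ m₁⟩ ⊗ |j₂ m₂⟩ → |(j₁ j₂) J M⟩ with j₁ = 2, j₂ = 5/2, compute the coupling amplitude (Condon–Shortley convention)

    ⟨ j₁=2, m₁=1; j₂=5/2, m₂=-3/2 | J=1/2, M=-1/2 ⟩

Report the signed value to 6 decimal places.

triangle: 4!*0!*1!/6! = 24/720
(j±m)!: 3!*1!*1!*4!*0!*1! = 144
prefactor² = (2J+1)*Δ*N² = 48/5
  k=1: −1/(1!*3!*0!*0!*0!*1!) = -1/6
Σ = -1/6  ⇒  CG² = 48/5*(-1/6)² = 4/15
CG = −√(4/15) = -0.516398

-0.516398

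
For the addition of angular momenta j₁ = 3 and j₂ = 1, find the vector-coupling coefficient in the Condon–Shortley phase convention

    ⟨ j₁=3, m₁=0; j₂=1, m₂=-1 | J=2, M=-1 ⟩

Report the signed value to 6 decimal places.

+0.377964

j₁+j₂−J=2  J+j₁−j₂=4  J−j₁+j₂=0  j₁+j₂+J+1=7
(j₁±m₁, j₂±m₂, J±M) = (3,3,0,2,1,3)
P² = 144/7
sum k=0..0:
  [0] +1/12 = 1/12
S = 1/12
C² = P²·S² = 1/7 ; C = +0.377964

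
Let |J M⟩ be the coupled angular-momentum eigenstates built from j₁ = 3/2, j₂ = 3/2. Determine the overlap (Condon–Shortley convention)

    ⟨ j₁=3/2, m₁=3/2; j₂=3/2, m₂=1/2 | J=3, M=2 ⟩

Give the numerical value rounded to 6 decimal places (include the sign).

j₁+j₂−J=0  J+j₁−j₂=3  J−j₁+j₂=3  j₁+j₂+J+1=7
(j₁±m₁, j₂±m₂, J±M) = (3,0,2,1,5,1)
P² = 72
sum k=0..0:
  [0] +1/12 = 1/12
S = 1/12
C² = P²·S² = 1/2 ; C = +0.707107

+0.707107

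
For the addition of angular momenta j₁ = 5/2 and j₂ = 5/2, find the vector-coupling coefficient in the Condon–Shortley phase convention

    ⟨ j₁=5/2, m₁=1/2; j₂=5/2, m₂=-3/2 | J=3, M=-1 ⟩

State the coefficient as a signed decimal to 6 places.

√[7·2!3!3!/9! · 3!2!1!4!2!4!] = √(96/5)
  +(−1)^0/∏(0,2,2,1,1,2)! = 1/8  (running 1/8)
  +(−1)^1/∏(1,1,1,0,2,3)! = -1/12  (running 1/24)
⟨..|..⟩ = √(96/5)·(1/24) = +0.182574

+√(1/30) ≈ +0.182574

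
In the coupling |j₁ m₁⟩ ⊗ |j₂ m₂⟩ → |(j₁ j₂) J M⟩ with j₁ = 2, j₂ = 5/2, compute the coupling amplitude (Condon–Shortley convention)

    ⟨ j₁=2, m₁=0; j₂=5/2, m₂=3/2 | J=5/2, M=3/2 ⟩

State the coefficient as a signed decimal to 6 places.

-0.119523

triangle: 2!×2!×3!/8! = 24/40320
(j±m)!: 2!×2!×4!×1!×4!×1! = 2304
prefactor² = (2J+1)×Δ×N² = 288/35
  k=1: −1/(1!×1!×1!×3!×1!×0!) = -1/6
  k=2: +1/(2!×0!×0!×2!×2!×1!) = 1/8
Σ = -1/24  ⇒  CG² = 288/35×(-1/24)² = 1/70
CG = −√(1/70) = -0.119523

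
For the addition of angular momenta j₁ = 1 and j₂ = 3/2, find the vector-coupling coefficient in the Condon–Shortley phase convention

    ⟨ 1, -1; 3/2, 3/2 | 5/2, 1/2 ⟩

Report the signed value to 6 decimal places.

triangle: 0!*2!*3!/6! = 12/720
(j±m)!: 0!*2!*3!*0!*3!*2! = 144
prefactor² = (2J+1)*Δ*N² = 72/5
  k=0: +1/(0!*0!*2!*3!*0!*0!) = 1/12
Σ = 1/12  ⇒  CG² = 72/5*1/12² = 1/10
CG = +√(1/10) = +0.316228

+0.316228  (= +√(1/10))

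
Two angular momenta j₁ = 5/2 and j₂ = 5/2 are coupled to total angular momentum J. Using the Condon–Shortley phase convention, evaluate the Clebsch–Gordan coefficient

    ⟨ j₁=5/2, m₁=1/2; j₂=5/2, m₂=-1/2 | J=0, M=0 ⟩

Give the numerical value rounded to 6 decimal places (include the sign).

j₁+j₂−J=5  J+j₁−j₂=0  J−j₁+j₂=0  j₁+j₂+J+1=6
(j₁±m₁, j₂±m₂, J±M) = (3,2,2,3,0,0)
P² = 24
sum k=2..2:
  [2] +1/12 = 1/12
S = 1/12
C² = P²·S² = 1/6 ; C = +0.408248

+0.408248  (= +√(1/6))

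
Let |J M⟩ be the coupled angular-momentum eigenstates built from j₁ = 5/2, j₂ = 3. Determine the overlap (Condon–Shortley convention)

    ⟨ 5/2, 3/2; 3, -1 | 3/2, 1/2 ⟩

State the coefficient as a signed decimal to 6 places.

−√(7/30) = -0.483046

triangle: 4!×1!×2!/8! = 48/40320
(j±m)!: 4!×1!×2!×4!×2!×1! = 2304
prefactor² = (2J+1)×Δ×N² = 384/35
  k=0: +1/(0!×4!×1!×2!×0!×0!) = 1/48
  k=1: −1/(1!×3!×0!×1!×1!×1!) = -1/6
Σ = -7/48  ⇒  CG² = 384/35×(-7/48)² = 7/30
CG = −√(7/30) = -0.483046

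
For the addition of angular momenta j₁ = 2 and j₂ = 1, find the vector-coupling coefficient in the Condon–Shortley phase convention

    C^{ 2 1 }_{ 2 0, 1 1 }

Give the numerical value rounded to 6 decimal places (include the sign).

√[5·1!3!1!/6! · 2!2!2!0!3!1!] = √(2)
  +(−1)^1/∏(1,0,1,1,2,0)! = -1/2  (running -1/2)
⟨..|..⟩ = √(2)·(-1/2) = -0.707107

−√(1/2) = -0.707107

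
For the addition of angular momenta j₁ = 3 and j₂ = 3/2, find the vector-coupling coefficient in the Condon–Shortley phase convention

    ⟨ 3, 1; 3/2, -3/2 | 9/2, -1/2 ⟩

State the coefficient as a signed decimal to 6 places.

+√(5/42) ≈ +0.345033

j₁+j₂−J=0  J+j₁−j₂=6  J−j₁+j₂=3  j₁+j₂+J+1=10
(j₁±m₁, j₂±m₂, J±M) = (4,2,0,3,4,5)
P² = 69120/7
sum k=0..0:
  [0] +1/288 = 1/288
S = 1/288
C² = P²·S² = 5/42 ; C = +0.345033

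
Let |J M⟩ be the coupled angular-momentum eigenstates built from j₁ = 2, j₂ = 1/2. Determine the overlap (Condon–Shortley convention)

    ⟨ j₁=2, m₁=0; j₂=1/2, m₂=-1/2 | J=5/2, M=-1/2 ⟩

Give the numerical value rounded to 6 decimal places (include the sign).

+√(3/5) ≈ +0.774597

j₁+j₂−J=0  J+j₁−j₂=4  J−j₁+j₂=1  j₁+j₂+J+1=6
(j₁±m₁, j₂±m₂, J±M) = (2,2,0,1,2,3)
P² = 48/5
sum k=0..0:
  [0] +1/4 = 1/4
S = 1/4
C² = P²·S² = 3/5 ; C = +0.774597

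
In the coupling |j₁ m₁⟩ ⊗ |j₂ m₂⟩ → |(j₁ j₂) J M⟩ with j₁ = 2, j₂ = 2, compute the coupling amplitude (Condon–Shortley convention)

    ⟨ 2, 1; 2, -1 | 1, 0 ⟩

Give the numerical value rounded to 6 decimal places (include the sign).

j₁+j₂−J=3  J+j₁−j₂=1  J−j₁+j₂=1  j₁+j₂+J+1=6
(j₁±m₁, j₂±m₂, J±M) = (3,1,1,3,1,1)
P² = 9/10
sum k=0..1:
  [0] +1/6 = 1/6
  [1] −1/2 = -1/2
S = -1/3
C² = P²·S² = 1/10 ; C = -0.316228

−√(1/10) ≈ -0.316228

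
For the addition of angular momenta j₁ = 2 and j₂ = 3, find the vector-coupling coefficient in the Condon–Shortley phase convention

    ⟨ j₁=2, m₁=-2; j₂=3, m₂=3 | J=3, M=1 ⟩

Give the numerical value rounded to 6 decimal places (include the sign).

+√(1/6) ≈ +0.408248

triangle: 2!·2!·4!/9! = 96/362880
(j±m)!: 0!·4!·6!·0!·4!·2! = 829440
prefactor² = (2J+1)·Δ·N² = 1536
  k=2: +1/(2!·0!·2!·4!·0!·0!) = 1/96
Σ = 1/96  ⇒  CG² = 1536·1/96² = 1/6
CG = +√(1/6) = +0.408248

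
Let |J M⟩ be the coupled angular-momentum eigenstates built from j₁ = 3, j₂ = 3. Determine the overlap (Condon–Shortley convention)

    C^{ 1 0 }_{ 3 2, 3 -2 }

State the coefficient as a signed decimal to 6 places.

√[3·5!1!1!/8! · 5!1!1!5!1!1!] = √(900/7)
  +(−1)^0/∏(0,5,1,1,0,0)! = 1/120  (running 1/120)
  +(−1)^1/∏(1,4,0,0,1,1)! = -1/24  (running -1/30)
⟨..|..⟩ = √(900/7)·(-1/30) = -0.377964

-0.377964  (= −√(1/7))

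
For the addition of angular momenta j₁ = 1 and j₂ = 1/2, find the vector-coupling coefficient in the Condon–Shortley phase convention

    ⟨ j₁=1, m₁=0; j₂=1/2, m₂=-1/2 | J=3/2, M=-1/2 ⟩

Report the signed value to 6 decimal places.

triangle: 0!*2!*1!/4! = 2/24
(j±m)!: 1!*1!*0!*1!*1!*2! = 2
prefactor² = (2J+1)*Δ*N² = 2/3
  k=0: +1/(0!*0!*1!*0!*1!*1!) = 1
Σ = 1  ⇒  CG² = 2/3*1² = 2/3
CG = +√(2/3) = +0.816497

+0.816497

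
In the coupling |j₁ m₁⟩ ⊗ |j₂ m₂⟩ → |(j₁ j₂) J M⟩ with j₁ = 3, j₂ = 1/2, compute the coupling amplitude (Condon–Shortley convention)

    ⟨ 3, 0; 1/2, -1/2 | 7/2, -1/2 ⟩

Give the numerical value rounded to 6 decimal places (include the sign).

+0.755929  (= +√(4/7))

triangle: 0!*6!*1!/8! = 720/40320
(j±m)!: 3!*3!*0!*1!*3!*4! = 5184
prefactor² = (2J+1)*Δ*N² = 5184/7
  k=0: +1/(0!*0!*3!*0!*3!*1!) = 1/36
Σ = 1/36  ⇒  CG² = 5184/7*1/36² = 4/7
CG = +√(4/7) = +0.755929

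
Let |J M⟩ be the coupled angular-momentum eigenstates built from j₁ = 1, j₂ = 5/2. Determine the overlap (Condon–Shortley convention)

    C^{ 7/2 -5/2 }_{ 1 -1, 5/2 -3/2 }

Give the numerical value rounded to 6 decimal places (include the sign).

j₁+j₂−J=0  J+j₁−j₂=2  J−j₁+j₂=5  j₁+j₂+J+1=8
(j₁±m₁, j₂±m₂, J±M) = (0,2,1,4,1,6)
P² = 11520/7
sum k=0..0:
  [0] +1/48 = 1/48
S = 1/48
C² = P²·S² = 5/7 ; C = +0.845154

+0.845154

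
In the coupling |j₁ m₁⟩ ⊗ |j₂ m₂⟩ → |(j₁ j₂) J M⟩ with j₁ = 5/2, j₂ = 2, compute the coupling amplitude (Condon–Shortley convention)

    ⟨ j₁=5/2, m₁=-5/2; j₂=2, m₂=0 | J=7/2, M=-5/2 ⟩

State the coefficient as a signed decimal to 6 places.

√[8·1!4!3!/9! · 0!5!2!2!1!6!] = √(7680/7)
  +(−1)^1/∏(1,0,4,1,0,2)! = -1/48  (running -1/48)
⟨..|..⟩ = √(7680/7)·(-1/48) = -0.690066

−√(10/21) ≈ -0.690066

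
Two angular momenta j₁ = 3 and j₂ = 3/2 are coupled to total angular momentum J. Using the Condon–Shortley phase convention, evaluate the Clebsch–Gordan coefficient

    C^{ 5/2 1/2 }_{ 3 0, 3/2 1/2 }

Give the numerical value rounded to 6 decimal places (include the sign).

√[6·2!4!1!/8! · 3!3!2!1!3!2!] = √(216/35)
  +(−1)^1/∏(1,1,2,1,2,0)! = -1/4  (running -1/4)
  +(−1)^2/∏(2,0,1,0,3,1)! = 1/12  (running -1/6)
⟨..|..⟩ = √(216/35)·(-1/6) = -0.414039

−√(6/35) = -0.414039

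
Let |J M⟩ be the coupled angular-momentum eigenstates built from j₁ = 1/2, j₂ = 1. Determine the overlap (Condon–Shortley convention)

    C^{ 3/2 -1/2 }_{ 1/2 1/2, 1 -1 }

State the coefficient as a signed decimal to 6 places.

j₁+j₂−J=0  J+j₁−j₂=1  J−j₁+j₂=2  j₁+j₂+J+1=4
(j₁±m₁, j₂±m₂, J±M) = (1,0,0,2,1,2)
P² = 4/3
sum k=0..0:
  [0] +1/2 = 1/2
S = 1/2
C² = P²·S² = 1/3 ; C = +0.577350

+√(1/3) ≈ +0.577350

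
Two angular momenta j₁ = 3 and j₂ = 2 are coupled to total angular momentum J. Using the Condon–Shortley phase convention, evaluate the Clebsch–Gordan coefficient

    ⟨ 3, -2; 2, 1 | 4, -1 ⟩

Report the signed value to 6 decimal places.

−√(7/20) ≈ -0.591608

triangle: 1!*5!*3!/10! = 720/3628800
(j±m)!: 1!*5!*3!*1!*3!*5! = 518400
prefactor² = (2J+1)*Δ*N² = 6480/7
  k=0: +1/(0!*1!*5!*3!*0!*0!) = 1/720
  k=1: −1/(1!*0!*4!*2!*1!*1!) = -1/48
Σ = -7/360  ⇒  CG² = 6480/7*(-7/360)² = 7/20
CG = −√(7/20) = -0.591608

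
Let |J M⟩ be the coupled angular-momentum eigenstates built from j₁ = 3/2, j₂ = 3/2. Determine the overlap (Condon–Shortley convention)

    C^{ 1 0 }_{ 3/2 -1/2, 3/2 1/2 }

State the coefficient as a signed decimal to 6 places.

−√(1/20) ≈ -0.223607

√[3·2!1!1!/5! · 1!2!2!1!1!1!] = √(1/5)
  +(−1)^1/∏(1,1,1,1,0,0)! = -1  (running -1)
  +(−1)^2/∏(2,0,0,0,1,1)! = 1/2  (running -1/2)
⟨..|..⟩ = √(1/5)·(-1/2) = -0.223607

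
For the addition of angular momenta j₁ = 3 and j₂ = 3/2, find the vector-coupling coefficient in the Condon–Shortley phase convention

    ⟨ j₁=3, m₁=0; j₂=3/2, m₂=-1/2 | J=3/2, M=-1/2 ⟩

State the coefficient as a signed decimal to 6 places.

√[4·3!3!0!/7! · 3!3!1!2!1!2!] = √(144/35)
  +(−1)^1/∏(1,2,2,0,1,0)! = -1/4  (running -1/4)
⟨..|..⟩ = √(144/35)·(-1/4) = -0.507093

−√(9/35) = -0.507093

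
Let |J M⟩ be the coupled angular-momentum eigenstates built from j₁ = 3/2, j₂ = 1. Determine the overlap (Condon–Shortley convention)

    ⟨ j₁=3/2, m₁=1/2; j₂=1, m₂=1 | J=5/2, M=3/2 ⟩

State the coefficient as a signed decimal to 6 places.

+√(3/5) = +0.774597

j₁+j₂−J=0  J+j₁−j₂=3  J−j₁+j₂=2  j₁+j₂+J+1=6
(j₁±m₁, j₂±m₂, J±M) = (2,1,2,0,4,1)
P² = 48/5
sum k=0..0:
  [0] +1/4 = 1/4
S = 1/4
C² = P²·S² = 3/5 ; C = +0.774597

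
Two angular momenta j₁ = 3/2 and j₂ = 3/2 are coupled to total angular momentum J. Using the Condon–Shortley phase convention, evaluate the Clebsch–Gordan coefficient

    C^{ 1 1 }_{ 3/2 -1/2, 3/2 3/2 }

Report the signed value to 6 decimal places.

+0.547723

j₁+j₂−J=2  J+j₁−j₂=1  J−j₁+j₂=1  j₁+j₂+J+1=5
(j₁±m₁, j₂±m₂, J±M) = (1,2,3,0,2,0)
P² = 6/5
sum k=2..2:
  [2] +1/2 = 1/2
S = 1/2
C² = P²·S² = 3/10 ; C = +0.547723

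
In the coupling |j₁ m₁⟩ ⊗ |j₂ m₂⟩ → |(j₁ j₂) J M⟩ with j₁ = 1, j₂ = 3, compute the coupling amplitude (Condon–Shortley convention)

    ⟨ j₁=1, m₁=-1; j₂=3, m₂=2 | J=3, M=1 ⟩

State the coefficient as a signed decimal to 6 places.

triangle: 1!·1!·5!/8! = 120/40320
(j±m)!: 0!·2!·5!·1!·4!·2! = 11520
prefactor² = (2J+1)·Δ·N² = 240
  k=1: −1/(1!·0!·1!·4!·0!·1!) = -1/24
Σ = -1/24  ⇒  CG² = 240·(-1/24)² = 5/12
CG = −√(5/12) = -0.645497

-0.645497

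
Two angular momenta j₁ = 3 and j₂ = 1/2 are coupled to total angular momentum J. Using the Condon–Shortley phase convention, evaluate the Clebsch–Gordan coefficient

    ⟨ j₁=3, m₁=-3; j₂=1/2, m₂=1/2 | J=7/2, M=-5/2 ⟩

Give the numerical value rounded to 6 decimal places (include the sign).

j₁+j₂−J=0  J+j₁−j₂=6  J−j₁+j₂=1  j₁+j₂+J+1=8
(j₁±m₁, j₂±m₂, J±M) = (0,6,1,0,1,6)
P² = 518400/7
sum k=0..0:
  [0] +1/720 = 1/720
S = 1/720
C² = P²·S² = 1/7 ; C = +0.377964

+0.377964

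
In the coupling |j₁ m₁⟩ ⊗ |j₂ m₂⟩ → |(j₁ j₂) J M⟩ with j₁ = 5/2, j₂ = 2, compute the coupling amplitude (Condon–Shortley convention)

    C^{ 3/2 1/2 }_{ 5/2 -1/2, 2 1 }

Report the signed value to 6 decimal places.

j₁+j₂−J=3  J+j₁−j₂=2  J−j₁+j₂=1  j₁+j₂+J+1=7
(j₁±m₁, j₂±m₂, J±M) = (2,3,3,1,2,1)
P² = 48/35
sum k=2..3:
  [2] +1/2 = 1/2
  [3] −1/12 = -1/12
S = 5/12
C² = P²·S² = 5/21 ; C = +0.487950

+0.487950  (= +√(5/21))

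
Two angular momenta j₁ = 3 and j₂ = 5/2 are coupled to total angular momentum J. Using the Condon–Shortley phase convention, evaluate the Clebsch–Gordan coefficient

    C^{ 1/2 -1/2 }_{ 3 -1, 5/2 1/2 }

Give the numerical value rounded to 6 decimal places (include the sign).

√[2·5!1!0!/7! · 2!4!3!2!0!1!] = √(192/7)
  +(−1)^3/∏(3,2,1,0,0,0)! = -1/12  (running -1/12)
⟨..|..⟩ = √(192/7)·(-1/12) = -0.436436

−√(4/21) = -0.436436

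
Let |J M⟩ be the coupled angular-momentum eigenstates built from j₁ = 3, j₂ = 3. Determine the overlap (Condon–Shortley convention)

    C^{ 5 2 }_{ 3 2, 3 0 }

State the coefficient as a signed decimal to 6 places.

+√(1/3) ≈ +0.577350

√[11·1!5!5!/12! · 5!1!3!3!7!3!] = √(43200)
  +(−1)^0/∏(0,1,1,3,4,2)! = 1/288  (running 1/288)
  +(−1)^1/∏(1,0,0,2,5,3)! = -1/1440  (running 1/360)
⟨..|..⟩ = √(43200)·(1/360) = +0.577350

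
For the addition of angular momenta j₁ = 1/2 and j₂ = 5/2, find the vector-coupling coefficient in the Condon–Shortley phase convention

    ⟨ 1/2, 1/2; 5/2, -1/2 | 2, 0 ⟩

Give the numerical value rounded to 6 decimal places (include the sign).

j₁+j₂−J=1  J+j₁−j₂=0  J−j₁+j₂=4  j₁+j₂+J+1=6
(j₁±m₁, j₂±m₂, J±M) = (1,0,2,3,2,2)
P² = 8
sum k=0..0:
  [0] +1/4 = 1/4
S = 1/4
C² = P²·S² = 1/2 ; C = +0.707107

+√(1/2) ≈ +0.707107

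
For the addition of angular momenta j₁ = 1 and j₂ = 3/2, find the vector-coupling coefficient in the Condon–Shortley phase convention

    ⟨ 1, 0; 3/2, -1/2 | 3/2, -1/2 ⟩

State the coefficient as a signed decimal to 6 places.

triangle: 1!×1!×2!/5! = 2/120
(j±m)!: 1!×1!×1!×2!×1!×2! = 4
prefactor² = (2J+1)×Δ×N² = 4/15
  k=0: +1/(0!×1!×1!×1!×0!×1!) = 1
  k=1: −1/(1!×0!×0!×0!×1!×2!) = -1/2
Σ = 1/2  ⇒  CG² = 4/15×1/2² = 1/15
CG = +√(1/15) = +0.258199

+0.258199  (= +√(1/15))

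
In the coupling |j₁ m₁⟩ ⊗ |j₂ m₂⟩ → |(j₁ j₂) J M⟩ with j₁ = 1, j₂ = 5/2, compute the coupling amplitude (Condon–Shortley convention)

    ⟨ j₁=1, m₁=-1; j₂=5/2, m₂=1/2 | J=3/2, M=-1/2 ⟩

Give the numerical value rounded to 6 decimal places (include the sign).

triangle: 2!×0!×3!/6! = 12/720
(j±m)!: 0!×2!×3!×2!×1!×2! = 48
prefactor² = (2J+1)×Δ×N² = 16/5
  k=2: +1/(2!×0!×0!×1!×0!×2!) = 1/4
Σ = 1/4  ⇒  CG² = 16/5×1/4² = 1/5
CG = +√(1/5) = +0.447214

+√(1/5) ≈ +0.447214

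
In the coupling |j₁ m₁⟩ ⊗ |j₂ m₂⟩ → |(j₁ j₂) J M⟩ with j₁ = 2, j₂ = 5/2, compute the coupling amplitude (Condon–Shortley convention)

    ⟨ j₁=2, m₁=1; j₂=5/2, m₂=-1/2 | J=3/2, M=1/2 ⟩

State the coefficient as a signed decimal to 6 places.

√[4·3!1!2!/7! · 3!1!2!3!2!1!] = √(48/35)
  +(−1)^0/∏(0,3,1,2,0,0)! = 1/12  (running 1/12)
  +(−1)^1/∏(1,2,0,1,1,1)! = -1/2  (running -5/12)
⟨..|..⟩ = √(48/35)·(-5/12) = -0.487950

-0.487950  (= −√(5/21))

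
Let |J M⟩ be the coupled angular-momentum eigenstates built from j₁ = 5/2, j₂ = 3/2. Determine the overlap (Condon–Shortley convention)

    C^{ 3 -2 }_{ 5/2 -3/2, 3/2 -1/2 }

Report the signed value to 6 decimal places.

-0.288675

j₁+j₂−J=1  J+j₁−j₂=4  J−j₁+j₂=2  j₁+j₂+J+1=8
(j₁±m₁, j₂±m₂, J±M) = (1,4,1,2,1,5)
P² = 48
sum k=0..1:
  [0] +1/24 = 1/24
  [1] −1/12 = -1/12
S = -1/24
C² = P²·S² = 1/12 ; C = -0.288675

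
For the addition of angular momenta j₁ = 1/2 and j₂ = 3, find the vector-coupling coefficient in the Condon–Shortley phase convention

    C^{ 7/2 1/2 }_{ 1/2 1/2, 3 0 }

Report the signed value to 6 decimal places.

+√(4/7) ≈ +0.755929

triangle: 0!·1!·6!/8! = 720/40320
(j±m)!: 1!·0!·3!·3!·4!·3! = 5184
prefactor² = (2J+1)·Δ·N² = 5184/7
  k=0: +1/(0!·0!·0!·3!·1!·3!) = 1/36
Σ = 1/36  ⇒  CG² = 5184/7·1/36² = 4/7
CG = +√(4/7) = +0.755929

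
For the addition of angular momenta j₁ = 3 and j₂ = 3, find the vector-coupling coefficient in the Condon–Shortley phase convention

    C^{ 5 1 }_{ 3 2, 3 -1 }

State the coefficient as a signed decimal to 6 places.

+0.566947  (= +√(9/28))

√[11·1!5!5!/12! · 5!1!2!4!6!4!] = √(230400/7)
  +(−1)^0/∏(0,1,1,2,4,3)! = 1/288  (running 1/288)
  +(−1)^1/∏(1,0,0,1,5,4)! = -1/2880  (running 1/320)
⟨..|..⟩ = √(230400/7)·(1/320) = +0.566947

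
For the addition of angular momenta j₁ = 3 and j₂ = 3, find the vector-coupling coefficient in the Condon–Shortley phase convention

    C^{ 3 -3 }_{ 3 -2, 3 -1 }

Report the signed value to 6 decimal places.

j₁+j₂−J=3  J+j₁−j₂=3  J−j₁+j₂=3  j₁+j₂+J+1=10
(j₁±m₁, j₂±m₂, J±M) = (1,5,2,4,0,6)
P² = 1728
sum k=2..2:
  [2] +1/72 = 1/72
S = 1/72
C² = P²·S² = 1/3 ; C = +0.577350

+0.577350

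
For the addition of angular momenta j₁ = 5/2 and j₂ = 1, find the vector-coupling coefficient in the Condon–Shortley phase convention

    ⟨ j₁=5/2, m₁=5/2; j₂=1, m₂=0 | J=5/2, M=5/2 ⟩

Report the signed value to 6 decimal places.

+0.845154

√[6·1!4!1!/7! · 5!0!1!1!5!0!] = √(2880/7)
  +(−1)^0/∏(0,1,0,1,4,0)! = 1/24  (running 1/24)
⟨..|..⟩ = √(2880/7)·(1/24) = +0.845154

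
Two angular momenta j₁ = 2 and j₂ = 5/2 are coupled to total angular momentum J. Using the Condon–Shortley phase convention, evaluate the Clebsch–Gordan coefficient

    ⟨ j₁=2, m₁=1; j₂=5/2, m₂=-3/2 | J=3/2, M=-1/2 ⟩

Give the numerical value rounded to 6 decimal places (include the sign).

−√(2/105) = -0.138013

j₁+j₂−J=3  J+j₁−j₂=1  J−j₁+j₂=2  j₁+j₂+J+1=7
(j₁±m₁, j₂±m₂, J±M) = (3,1,1,4,1,2)
P² = 96/35
sum k=0..1:
  [0] +1/6 = 1/6
  [1] −1/4 = -1/4
S = -1/12
C² = P²·S² = 2/105 ; C = -0.138013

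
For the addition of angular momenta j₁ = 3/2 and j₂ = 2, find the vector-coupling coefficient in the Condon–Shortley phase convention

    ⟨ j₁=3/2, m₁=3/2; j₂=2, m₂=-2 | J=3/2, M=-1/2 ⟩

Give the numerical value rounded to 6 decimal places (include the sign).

+0.632456

j₁+j₂−J=2  J+j₁−j₂=1  J−j₁+j₂=2  j₁+j₂+J+1=6
(j₁±m₁, j₂±m₂, J±M) = (3,0,0,4,1,2)
P² = 32/5
sum k=0..0:
  [0] +1/4 = 1/4
S = 1/4
C² = P²·S² = 2/5 ; C = +0.632456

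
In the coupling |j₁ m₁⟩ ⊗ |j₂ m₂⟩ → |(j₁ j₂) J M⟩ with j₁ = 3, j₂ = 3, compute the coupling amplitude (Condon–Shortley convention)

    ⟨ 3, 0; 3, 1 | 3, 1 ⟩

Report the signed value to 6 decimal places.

√[7·3!3!3!/10! · 3!3!4!2!4!2!] = √(864/25)
  +(−1)^1/∏(1,2,2,3,1,0)! = -1/24  (running -1/24)
  +(−1)^2/∏(2,1,1,2,2,1)! = 1/8  (running 1/12)
  +(−1)^3/∏(3,0,0,1,3,2)! = -1/72  (running 5/72)
⟨..|..⟩ = √(864/25)·(5/72) = +0.408248

+0.408248  (= +√(1/6))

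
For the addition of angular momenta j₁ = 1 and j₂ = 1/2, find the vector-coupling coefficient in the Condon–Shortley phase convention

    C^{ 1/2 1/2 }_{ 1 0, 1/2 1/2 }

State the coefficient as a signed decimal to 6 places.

√[2·1!1!0!/3! · 1!1!1!0!1!0!] = √(1/3)
  +(−1)^1/∏(1,0,0,0,1,0)! = -1  (running -1)
⟨..|..⟩ = √(1/3)·(-1) = -0.577350

-0.577350  (= −√(1/3))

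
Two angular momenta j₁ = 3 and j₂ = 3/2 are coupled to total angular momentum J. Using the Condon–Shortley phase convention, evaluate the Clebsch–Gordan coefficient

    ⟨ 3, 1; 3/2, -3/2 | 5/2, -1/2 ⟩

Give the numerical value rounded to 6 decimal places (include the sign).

+0.621059

triangle: 2!×4!×1!/8! = 48/40320
(j±m)!: 4!×2!×0!×3!×2!×3! = 3456
prefactor² = (2J+1)×Δ×N² = 864/35
  k=0: +1/(0!×2!×2!×0!×2!×1!) = 1/8
Σ = 1/8  ⇒  CG² = 864/35×1/8² = 27/70
CG = +√(27/70) = +0.621059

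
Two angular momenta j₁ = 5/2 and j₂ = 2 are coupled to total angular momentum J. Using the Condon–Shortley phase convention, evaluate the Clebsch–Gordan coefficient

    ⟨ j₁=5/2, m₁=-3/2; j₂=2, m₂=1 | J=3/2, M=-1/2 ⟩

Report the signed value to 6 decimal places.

+0.138013  (= +√(2/105))

√[4·3!2!1!/7! · 1!4!3!1!1!2!] = √(96/35)
  +(−1)^2/∏(2,1,2,1,0,0)! = 1/4  (running 1/4)
  +(−1)^3/∏(3,0,1,0,1,1)! = -1/6  (running 1/12)
⟨..|..⟩ = √(96/35)·(1/12) = +0.138013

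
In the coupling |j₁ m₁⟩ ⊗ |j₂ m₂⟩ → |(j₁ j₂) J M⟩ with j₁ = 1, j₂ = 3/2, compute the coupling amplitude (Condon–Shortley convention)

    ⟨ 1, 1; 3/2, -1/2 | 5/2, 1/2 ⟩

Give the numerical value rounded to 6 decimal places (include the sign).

j₁+j₂−J=0  J+j₁−j₂=2  J−j₁+j₂=3  j₁+j₂+J+1=6
(j₁±m₁, j₂±m₂, J±M) = (2,0,1,2,3,2)
P² = 24/5
sum k=0..0:
  [0] +1/4 = 1/4
S = 1/4
C² = P²·S² = 3/10 ; C = +0.547723

+√(3/10) ≈ +0.547723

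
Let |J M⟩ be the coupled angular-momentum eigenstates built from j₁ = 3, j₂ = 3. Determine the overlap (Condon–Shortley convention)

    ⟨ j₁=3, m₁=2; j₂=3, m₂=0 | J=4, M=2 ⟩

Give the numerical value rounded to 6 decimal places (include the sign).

+0.139573

j₁+j₂−J=2  J+j₁−j₂=4  J−j₁+j₂=4  j₁+j₂+J+1=11
(j₁±m₁, j₂±m₂, J±M) = (5,1,3,3,6,2)
P² = 124416/77
sum k=0..1:
  [0] +1/72 = 1/72
  [1] −1/96 = -1/96
S = 1/288
C² = P²·S² = 3/154 ; C = +0.139573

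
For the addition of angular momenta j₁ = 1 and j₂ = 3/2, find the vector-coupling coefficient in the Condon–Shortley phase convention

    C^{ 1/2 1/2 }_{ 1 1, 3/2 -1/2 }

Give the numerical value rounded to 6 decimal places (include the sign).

j₁+j₂−J=2  J+j₁−j₂=0  J−j₁+j₂=1  j₁+j₂+J+1=4
(j₁±m₁, j₂±m₂, J±M) = (2,0,1,2,1,0)
P² = 2/3
sum k=0..0:
  [0] +1/2 = 1/2
S = 1/2
C² = P²·S² = 1/6 ; C = +0.408248

+0.408248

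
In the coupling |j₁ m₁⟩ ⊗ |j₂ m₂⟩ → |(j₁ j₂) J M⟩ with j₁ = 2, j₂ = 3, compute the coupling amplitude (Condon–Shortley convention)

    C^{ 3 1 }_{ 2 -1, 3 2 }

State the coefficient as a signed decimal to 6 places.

+0.500000  (= +√(1/4))

triangle: 2!×2!×4!/9! = 96/362880
(j±m)!: 1!×3!×5!×1!×4!×2! = 34560
prefactor² = (2J+1)×Δ×N² = 64
  k=1: −1/(1!×1!×2!×4!×0!×0!) = -1/48
  k=2: +1/(2!×0!×1!×3!×1!×1!) = 1/12
Σ = 1/16  ⇒  CG² = 64×1/16² = 1/4
CG = +√(1/4) = +0.500000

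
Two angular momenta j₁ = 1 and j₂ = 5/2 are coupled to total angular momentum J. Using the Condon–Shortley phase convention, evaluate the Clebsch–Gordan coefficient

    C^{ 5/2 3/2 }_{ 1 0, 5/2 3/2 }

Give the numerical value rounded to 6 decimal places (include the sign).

−√(9/35) ≈ -0.507093

triangle: 1!*1!*4!/7! = 24/5040
(j±m)!: 1!*1!*4!*1!*4!*1! = 576
prefactor² = (2J+1)*Δ*N² = 576/35
  k=0: +1/(0!*1!*1!*4!*0!*0!) = 1/24
  k=1: −1/(1!*0!*0!*3!*1!*1!) = -1/6
Σ = -1/8  ⇒  CG² = 576/35*(-1/8)² = 9/35
CG = −√(9/35) = -0.507093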